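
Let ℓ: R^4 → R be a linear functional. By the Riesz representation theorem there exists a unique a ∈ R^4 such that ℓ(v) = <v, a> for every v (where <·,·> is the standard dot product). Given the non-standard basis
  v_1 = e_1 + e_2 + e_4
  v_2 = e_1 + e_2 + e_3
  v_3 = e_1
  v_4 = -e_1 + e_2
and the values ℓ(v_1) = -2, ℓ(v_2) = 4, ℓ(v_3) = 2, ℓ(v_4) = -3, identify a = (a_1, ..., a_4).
a = (2, -1, 3, -3)

Write a = (a_1, ..., a_4) in the standard basis. For each basis vector v_i, ℓ(v_i) = <v_i, a> is a linear equation in the a_j's. Collect the n equations into a matrix system V a = ℓ, where row i of V is v_i (expressed in the standard basis). Since V is invertible (lower-triangular with 1s on the diagonal, up to permutation), solve by back-substitution:
  V =
[[1, 1, 0, 1],
 [1, 1, 1, 0],
 [1, 0, 0, 0],
 [-1, 1, 0, 0]]
  V a = (-2, 4, 2, -3)
Solving gives a = (2, -1, 3, -3).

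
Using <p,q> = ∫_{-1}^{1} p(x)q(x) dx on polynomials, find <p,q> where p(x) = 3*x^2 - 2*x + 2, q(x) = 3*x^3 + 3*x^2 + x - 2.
<p,q> = -122/15

Expand the product: p(x)·q(x) = 9*x^5 + 3*x^4 + 3*x^3 - 2*x^2 + 6*x - 4.
∫_{-1}^{1} of each monomial x^k gives [2/(k+1) if k even, 0 if k odd]. Integrating term-by-term (or equivalently evaluating the antiderivative F(x) = 3*x^6/2 + 3*x^5/5 + 3*x^4/4 - 2*x^3/3 + 3*x^2 - 4*x at the endpoints):
  F(1) − F(−1) = 71/60 − (559/60) = -122/15.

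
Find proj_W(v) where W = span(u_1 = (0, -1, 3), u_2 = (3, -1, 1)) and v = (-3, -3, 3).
proj_W(v) = (-117/47, -33/47, 177/47)

Set up U = [u_1 | ... | u_2] ∈ R^(3×2). The projector onto W = col(U) is P = U (U^T U)^(-1) U^T.
Compute U^T U =
  [10, 4]
  [4, 11],
and U^T v = (12, -3).
Solve U^T U · c = U^T v for the coefficients: c = (72/47, -39/47). The projection is proj_W(v) = U c.
Check: (v - proj_W(v)) · u_1 = 0  (should be 0).
Check: (v - proj_W(v)) · u_2 = 0  (should be 0).
Result: proj_W(v) = (-117/47, -33/47, 177/47).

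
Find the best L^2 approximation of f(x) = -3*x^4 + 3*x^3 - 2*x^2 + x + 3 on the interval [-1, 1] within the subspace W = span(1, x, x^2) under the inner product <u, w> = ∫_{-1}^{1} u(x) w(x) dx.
g(x) = -32*x^2/7 + 14*x/5 + 114/35

The best approximation g ∈ W is the orthogonal projection of f onto W. Writing g = a_0 + a_1 x + a_2 x^2, the coefficients solve the normal equations G · a = b where
  G_{ij} = <φ_i, φ_j> and b_i = <f, φ_i>, with φ_0 = 1, φ_1 = x, φ_2 = x^2.
G =
  [2, 0, 2/3]
  [0, 2/3, 0]
  [2/3, 0, 2/5],
b = (52/15, 28/15, 12/35).
Solving gives a_0 = 114/35, a_1 = 14/5, a_2 = -32/7, so
  g(x) = -32*x^2/7 + 14*x/5 + 114/35.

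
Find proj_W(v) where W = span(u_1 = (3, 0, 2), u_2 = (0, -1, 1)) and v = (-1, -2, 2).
proj_W(v) = (-9/11, -25/11, 19/11)

Set up U = [u_1 | ... | u_2] ∈ R^(3×2). The projector onto W = col(U) is P = U (U^T U)^(-1) U^T.
Compute U^T U =
  [13, 2]
  [2, 2],
and U^T v = (1, 4).
Solve U^T U · c = U^T v for the coefficients: c = (-3/11, 25/11). The projection is proj_W(v) = U c.
Check: (v - proj_W(v)) · u_1 = 0  (should be 0).
Check: (v - proj_W(v)) · u_2 = 0  (should be 0).
Result: proj_W(v) = (-9/11, -25/11, 19/11).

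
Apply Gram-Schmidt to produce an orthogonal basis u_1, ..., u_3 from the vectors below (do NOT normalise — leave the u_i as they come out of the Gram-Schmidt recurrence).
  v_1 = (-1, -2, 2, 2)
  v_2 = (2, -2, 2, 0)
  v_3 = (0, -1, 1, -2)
Orthogonal basis:
  u_1 = (-1, -2, 2, 2)
  u_2 = (32/13, -14/13, 14/13, -12/13)
  u_3 = (-16/15, -8/15, 8/15, -8/5)

Apply the Gram-Schmidt recurrence
  u_1 = v_1
  u_i = v_i − Σ_{j<i} ((v_i · u_j) / (u_j · u_j)) · u_j.

Step by step this gives:
  u_1 = (-1, -2, 2, 2)
  u_2 = (32/13, -14/13, 14/13, -12/13)
  u_3 = (-16/15, -8/15, 8/15, -8/5)

Orthogonality check:
  u_2 · u_1 = 0 (should be 0)
  u_3 · u_1 = 0 (should be 0)
  u_3 · u_2 = 0 (should be 0)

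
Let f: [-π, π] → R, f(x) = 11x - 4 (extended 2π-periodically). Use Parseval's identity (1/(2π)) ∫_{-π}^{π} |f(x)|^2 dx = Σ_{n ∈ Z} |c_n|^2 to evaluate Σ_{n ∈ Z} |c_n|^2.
Σ |c_n|^2 = 121π^2/3 + 16

Expand and integrate term by term over [-π, π]:
  ∫ (11x)^2 dx = 121·(2π^3/3); ∫ 2·11·(-4)·x dx = 0 (odd integrand); ∫ (-4)^2 dx = 16·2π.
So (1/(2π)) ∫_{-π}^{π} (11x - 4)^2 dx = 121π^2/3 + 16 = 121π^2/3 + 16.
Parseval ⇒ Σ |c_n|^2 = 121π^2/3 + 16.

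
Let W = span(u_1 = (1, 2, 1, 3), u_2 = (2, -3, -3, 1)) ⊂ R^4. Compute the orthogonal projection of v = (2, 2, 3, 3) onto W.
proj_W(v) = (286/329, 908/329, 526/329, 1098/329)

Set up U = [u_1 | ... | u_2] ∈ R^(4×2). The projector onto W = col(U) is P = U (U^T U)^(-1) U^T.
Compute U^T U =
  [15, -4]
  [-4, 23],
and U^T v = (18, -8).
Solve U^T U · c = U^T v for the coefficients: c = (382/329, -48/329). The projection is proj_W(v) = U c.
Check: (v - proj_W(v)) · u_1 = 0  (should be 0).
Check: (v - proj_W(v)) · u_2 = 0  (should be 0).
Result: proj_W(v) = (286/329, 908/329, 526/329, 1098/329).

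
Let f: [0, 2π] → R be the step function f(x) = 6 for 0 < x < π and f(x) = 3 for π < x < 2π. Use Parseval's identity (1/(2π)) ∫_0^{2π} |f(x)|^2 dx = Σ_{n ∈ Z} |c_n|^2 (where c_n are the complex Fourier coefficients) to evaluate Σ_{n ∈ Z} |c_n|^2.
Σ |c_n|^2 = 45/2

Parseval equates the L^2 energy of f (normalised by 1/(2π)) with the ℓ^2 sum of its Fourier coefficients: (1/(2π)) ∫_0^{2π} |f|^2 = Σ |c_n|^2.
Compute the left side: (1/(2π)) [∫_0^π 6^2 dx + ∫_π^{2π} 3^2 dx] = (1/(2π)) · (36π + 9π) = (36 + 9)/2 = 45/2.
So Σ_{n ∈ Z} |c_n|^2 = 45/2.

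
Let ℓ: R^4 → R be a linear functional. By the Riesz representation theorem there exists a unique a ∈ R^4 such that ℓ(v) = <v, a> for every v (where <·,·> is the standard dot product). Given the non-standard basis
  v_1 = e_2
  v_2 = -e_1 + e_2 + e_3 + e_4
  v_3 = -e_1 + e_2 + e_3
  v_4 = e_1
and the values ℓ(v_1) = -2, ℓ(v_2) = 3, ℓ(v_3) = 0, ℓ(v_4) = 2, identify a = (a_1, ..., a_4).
a = (2, -2, 4, 3)

Write a = (a_1, ..., a_4) in the standard basis. For each basis vector v_i, ℓ(v_i) = <v_i, a> is a linear equation in the a_j's. Collect the n equations into a matrix system V a = ℓ, where row i of V is v_i (expressed in the standard basis). Since V is invertible (lower-triangular with 1s on the diagonal, up to permutation), solve by back-substitution:
  V =
[[0, 1, 0, 0],
 [-1, 1, 1, 1],
 [-1, 1, 1, 0],
 [1, 0, 0, 0]]
  V a = (-2, 3, 0, 2)
Solving gives a = (2, -2, 4, 3).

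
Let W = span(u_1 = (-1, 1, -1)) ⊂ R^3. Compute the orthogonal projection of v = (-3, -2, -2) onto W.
proj_W(v) = (-1, 1, -1)

Set up U = [u_1 | ... | u_1] ∈ R^(3×1). The projector onto W = col(U) is P = U (U^T U)^(-1) U^T.
Compute U^T U =
  [3],
and U^T v = (3).
Solve U^T U · c = U^T v for the coefficients: c = (1). The projection is proj_W(v) = U c.
Check: (v - proj_W(v)) · u_1 = 0  (should be 0).
Result: proj_W(v) = (-1, 1, -1).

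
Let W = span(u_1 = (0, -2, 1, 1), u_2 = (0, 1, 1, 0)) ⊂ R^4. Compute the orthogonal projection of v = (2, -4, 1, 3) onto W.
proj_W(v) = (0, -48/11, 15/11, 21/11)

Set up U = [u_1 | ... | u_2] ∈ R^(4×2). The projector onto W = col(U) is P = U (U^T U)^(-1) U^T.
Compute U^T U =
  [6, -1]
  [-1, 2],
and U^T v = (12, -3).
Solve U^T U · c = U^T v for the coefficients: c = (21/11, -6/11). The projection is proj_W(v) = U c.
Check: (v - proj_W(v)) · u_1 = 0  (should be 0).
Check: (v - proj_W(v)) · u_2 = 0  (should be 0).
Result: proj_W(v) = (0, -48/11, 15/11, 21/11).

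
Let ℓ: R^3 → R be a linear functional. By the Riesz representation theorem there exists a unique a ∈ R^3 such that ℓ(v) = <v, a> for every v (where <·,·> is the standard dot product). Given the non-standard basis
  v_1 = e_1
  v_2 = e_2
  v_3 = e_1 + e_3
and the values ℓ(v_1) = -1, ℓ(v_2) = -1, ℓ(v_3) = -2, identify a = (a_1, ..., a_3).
a = (-1, -1, -1)

Write a = (a_1, ..., a_3) in the standard basis. For each basis vector v_i, ℓ(v_i) = <v_i, a> is a linear equation in the a_j's. Collect the n equations into a matrix system V a = ℓ, where row i of V is v_i (expressed in the standard basis). Since V is invertible (lower-triangular with 1s on the diagonal, up to permutation), solve by back-substitution:
  V =
[[1, 0, 0],
 [0, 1, 0],
 [1, 0, 1]]
  V a = (-1, -1, -2)
Solving gives a = (-1, -1, -1).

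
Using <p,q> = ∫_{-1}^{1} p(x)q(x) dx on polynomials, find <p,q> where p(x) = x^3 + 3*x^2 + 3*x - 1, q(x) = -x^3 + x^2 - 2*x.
<p,q> = -604/105

Expand the product: p(x)·q(x) = -x^6 - 2*x^5 - 2*x^4 - 2*x^3 - 7*x^2 + 2*x.
∫_{-1}^{1} of each monomial x^k gives [2/(k+1) if k even, 0 if k odd]. Integrating term-by-term (or equivalently evaluating the antiderivative F(x) = -x^7/7 - x^6/3 - 2*x^5/5 - x^4/2 - 7*x^3/3 + x^2 at the endpoints):
  F(1) − F(−1) = -569/210 − (213/70) = -604/105.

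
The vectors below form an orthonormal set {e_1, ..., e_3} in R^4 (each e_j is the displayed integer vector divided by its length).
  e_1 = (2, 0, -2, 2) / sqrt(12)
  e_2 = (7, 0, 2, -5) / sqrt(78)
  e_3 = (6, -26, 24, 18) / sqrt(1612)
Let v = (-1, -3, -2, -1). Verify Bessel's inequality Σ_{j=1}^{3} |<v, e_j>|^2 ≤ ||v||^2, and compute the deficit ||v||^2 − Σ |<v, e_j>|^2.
Σ |<v, e_j>|^2 = 15/31; ||v||^2 = 15; deficit = 450/31

Write each e_j = u_j / sqrt(<u_j, u_j>) where u_j is the displayed integer vector. Then <v, e_j> = <v, u_j> / sqrt(<u_j, u_j>), so |<v, e_j>|^2 = <v, u_j>^2 / <u_j, u_j>.
Coefficients: <v, e_1> = 0/sqrt(12), <v, e_2> = -6/sqrt(78), <v, e_3> = 6/sqrt(1612).
Square and sum: Σ |<v, e_j>|^2 = 15/31.
Compute ||v||^2 = v·v = 15.
Deficit = 15 − 15/31 = 450/31 ≥ 0, confirming Bessel's inequality. (The deficit equals ||v − Σ <v,e_j> e_j||^2, the squared distance from v to span{e_j}.)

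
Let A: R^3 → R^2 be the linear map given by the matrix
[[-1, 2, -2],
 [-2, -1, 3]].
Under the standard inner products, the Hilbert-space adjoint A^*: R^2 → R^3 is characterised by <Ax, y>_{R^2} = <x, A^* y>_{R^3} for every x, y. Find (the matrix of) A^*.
A^* = A^T =
[[-1, -2],
 [2, -1],
 [-2, 3]]

For real matrices with standard dot products, the defining identity <Ax, y> = <x, A^* y> gives (Ax)^T y = x^T (A^*) y, i.e. x^T A^T y = x^T (A^*) y. Since this holds for all x, y, we must have A^* = A^T. Therefore
A^* =
[[-1, -2],
 [2, -1],
 [-2, 3]].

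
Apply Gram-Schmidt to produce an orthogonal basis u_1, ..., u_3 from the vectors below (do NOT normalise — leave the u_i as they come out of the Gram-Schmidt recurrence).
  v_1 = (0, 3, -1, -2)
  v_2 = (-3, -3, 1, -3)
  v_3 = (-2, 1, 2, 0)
Orthogonal basis:
  u_1 = (0, 3, -1, -2)
  u_2 = (-3, -15/7, 5/7, -25/7)
  u_3 = (-265/188, 227/188, 363/188, 159/188)

Apply the Gram-Schmidt recurrence
  u_1 = v_1
  u_i = v_i − Σ_{j<i} ((v_i · u_j) / (u_j · u_j)) · u_j.

Step by step this gives:
  u_1 = (0, 3, -1, -2)
  u_2 = (-3, -15/7, 5/7, -25/7)
  u_3 = (-265/188, 227/188, 363/188, 159/188)

Orthogonality check:
  u_2 · u_1 = 0 (should be 0)
  u_3 · u_1 = 0 (should be 0)
  u_3 · u_2 = 0 (should be 0)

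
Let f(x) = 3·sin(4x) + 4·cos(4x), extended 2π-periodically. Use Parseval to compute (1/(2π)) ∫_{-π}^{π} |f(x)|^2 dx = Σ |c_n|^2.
Σ |c_n|^2 = 25/2

Expand |f|^2 and use orthogonality of {sin(nx), cos(mx)} on [-π, π]:
  ∫_{-π}^{π} sin(nx)^2 dx = π, ∫ cos(mx)^2 dx = π, and cross terms integrate to 0.
So ∫_{-π}^{π} f(x)^2 dx = 3^2 · π + 4^2 · π = (9 + 16)π.
Divide by 2π: (9 + 16)/2 = 25/2.
By Parseval, this equals Σ |c_n|^2.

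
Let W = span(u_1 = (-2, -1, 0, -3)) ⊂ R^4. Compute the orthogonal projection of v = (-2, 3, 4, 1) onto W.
proj_W(v) = (2/7, 1/7, 0, 3/7)

Set up U = [u_1 | ... | u_1] ∈ R^(4×1). The projector onto W = col(U) is P = U (U^T U)^(-1) U^T.
Compute U^T U =
  [14],
and U^T v = (-2).
Solve U^T U · c = U^T v for the coefficients: c = (-1/7). The projection is proj_W(v) = U c.
Check: (v - proj_W(v)) · u_1 = 0  (should be 0).
Result: proj_W(v) = (2/7, 1/7, 0, 3/7).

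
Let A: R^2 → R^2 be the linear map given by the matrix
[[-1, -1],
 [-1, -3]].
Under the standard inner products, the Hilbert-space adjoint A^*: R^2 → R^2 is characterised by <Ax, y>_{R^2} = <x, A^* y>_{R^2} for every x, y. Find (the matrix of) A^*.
A^* = A^T =
[[-1, -1],
 [-1, -3]]

For real matrices with standard dot products, the defining identity <Ax, y> = <x, A^* y> gives (Ax)^T y = x^T (A^*) y, i.e. x^T A^T y = x^T (A^*) y. Since this holds for all x, y, we must have A^* = A^T. Therefore
A^* =
[[-1, -1],
 [-1, -3]].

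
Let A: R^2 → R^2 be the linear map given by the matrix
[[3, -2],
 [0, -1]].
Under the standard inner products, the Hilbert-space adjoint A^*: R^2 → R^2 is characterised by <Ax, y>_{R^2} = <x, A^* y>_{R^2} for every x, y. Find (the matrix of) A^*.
A^* = A^T =
[[3, 0],
 [-2, -1]]

For real matrices with standard dot products, the defining identity <Ax, y> = <x, A^* y> gives (Ax)^T y = x^T (A^*) y, i.e. x^T A^T y = x^T (A^*) y. Since this holds for all x, y, we must have A^* = A^T. Therefore
A^* =
[[3, 0],
 [-2, -1]].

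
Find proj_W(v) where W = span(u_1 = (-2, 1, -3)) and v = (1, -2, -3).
proj_W(v) = (-5/7, 5/14, -15/14)

Set up U = [u_1 | ... | u_1] ∈ R^(3×1). The projector onto W = col(U) is P = U (U^T U)^(-1) U^T.
Compute U^T U =
  [14],
and U^T v = (5).
Solve U^T U · c = U^T v for the coefficients: c = (5/14). The projection is proj_W(v) = U c.
Check: (v - proj_W(v)) · u_1 = 0  (should be 0).
Result: proj_W(v) = (-5/7, 5/14, -15/14).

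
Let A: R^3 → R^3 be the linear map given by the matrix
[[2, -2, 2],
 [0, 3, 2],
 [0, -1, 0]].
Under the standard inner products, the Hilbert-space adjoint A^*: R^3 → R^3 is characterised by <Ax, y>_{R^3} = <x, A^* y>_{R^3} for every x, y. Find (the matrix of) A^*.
A^* = A^T =
[[2, 0, 0],
 [-2, 3, -1],
 [2, 2, 0]]

For real matrices with standard dot products, the defining identity <Ax, y> = <x, A^* y> gives (Ax)^T y = x^T (A^*) y, i.e. x^T A^T y = x^T (A^*) y. Since this holds for all x, y, we must have A^* = A^T. Therefore
A^* =
[[2, 0, 0],
 [-2, 3, -1],
 [2, 2, 0]].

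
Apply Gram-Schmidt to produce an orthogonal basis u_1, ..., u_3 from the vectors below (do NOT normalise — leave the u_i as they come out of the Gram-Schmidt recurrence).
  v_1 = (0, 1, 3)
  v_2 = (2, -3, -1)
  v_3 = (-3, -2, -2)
Orthogonal basis:
  u_1 = (0, 1, 3)
  u_2 = (2, -12/5, 4/5)
  u_3 = (-32/13, -24/13, 8/13)

Apply the Gram-Schmidt recurrence
  u_1 = v_1
  u_i = v_i − Σ_{j<i} ((v_i · u_j) / (u_j · u_j)) · u_j.

Step by step this gives:
  u_1 = (0, 1, 3)
  u_2 = (2, -12/5, 4/5)
  u_3 = (-32/13, -24/13, 8/13)

Orthogonality check:
  u_2 · u_1 = 0 (should be 0)
  u_3 · u_1 = 0 (should be 0)
  u_3 · u_2 = 0 (should be 0)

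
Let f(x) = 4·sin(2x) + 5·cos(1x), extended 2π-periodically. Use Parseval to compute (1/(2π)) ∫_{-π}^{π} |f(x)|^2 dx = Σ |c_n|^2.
Σ |c_n|^2 = 41/2

Expand |f|^2 and use orthogonality of {sin(nx), cos(mx)} on [-π, π]:
  ∫_{-π}^{π} sin(nx)^2 dx = π, ∫ cos(mx)^2 dx = π, and cross terms integrate to 0.
So ∫_{-π}^{π} f(x)^2 dx = 4^2 · π + 5^2 · π = (16 + 25)π.
Divide by 2π: (16 + 25)/2 = 41/2.
By Parseval, this equals Σ |c_n|^2.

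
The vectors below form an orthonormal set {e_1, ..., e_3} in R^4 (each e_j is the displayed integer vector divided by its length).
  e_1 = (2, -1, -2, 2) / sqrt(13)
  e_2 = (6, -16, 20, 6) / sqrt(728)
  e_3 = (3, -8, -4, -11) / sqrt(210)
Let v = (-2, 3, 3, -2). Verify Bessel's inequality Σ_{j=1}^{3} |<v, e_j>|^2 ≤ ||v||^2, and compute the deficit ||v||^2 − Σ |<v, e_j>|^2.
Σ |<v, e_j>|^2 = 73/3; ||v||^2 = 26; deficit = 5/3

Write each e_j = u_j / sqrt(<u_j, u_j>) where u_j is the displayed integer vector. Then <v, e_j> = <v, u_j> / sqrt(<u_j, u_j>), so |<v, e_j>|^2 = <v, u_j>^2 / <u_j, u_j>.
Coefficients: <v, e_1> = -17/sqrt(13), <v, e_2> = -12/sqrt(728), <v, e_3> = -20/sqrt(210).
Square and sum: Σ |<v, e_j>|^2 = 73/3.
Compute ||v||^2 = v·v = 26.
Deficit = 26 − 73/3 = 5/3 ≥ 0, confirming Bessel's inequality. (The deficit equals ||v − Σ <v,e_j> e_j||^2, the squared distance from v to span{e_j}.)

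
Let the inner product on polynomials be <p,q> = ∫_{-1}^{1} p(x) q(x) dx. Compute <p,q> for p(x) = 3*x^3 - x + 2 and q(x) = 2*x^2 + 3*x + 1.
<p,q> = 124/15

Expand the product: p(x)·q(x) = 6*x^5 + 9*x^4 + x^3 + x^2 + 5*x + 2.
∫_{-1}^{1} of each monomial x^k gives [2/(k+1) if k even, 0 if k odd]. Integrating term-by-term (or equivalently evaluating the antiderivative F(x) = x^6 + 9*x^5/5 + x^4/4 + x^3/3 + 5*x^2/2 + 2*x at the endpoints):
  F(1) − F(−1) = 473/60 − (-23/60) = 124/15.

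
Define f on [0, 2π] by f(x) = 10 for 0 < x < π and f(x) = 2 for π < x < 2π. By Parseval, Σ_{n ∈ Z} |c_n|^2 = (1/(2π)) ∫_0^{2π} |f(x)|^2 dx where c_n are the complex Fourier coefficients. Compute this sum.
Σ |c_n|^2 = 52

Parseval equates the L^2 energy of f (normalised by 1/(2π)) with the ℓ^2 sum of its Fourier coefficients: (1/(2π)) ∫_0^{2π} |f|^2 = Σ |c_n|^2.
Compute the left side: (1/(2π)) [∫_0^π 10^2 dx + ∫_π^{2π} 2^2 dx] = (1/(2π)) · (100π + 4π) = (100 + 4)/2 = 52.
So Σ_{n ∈ Z} |c_n|^2 = 52.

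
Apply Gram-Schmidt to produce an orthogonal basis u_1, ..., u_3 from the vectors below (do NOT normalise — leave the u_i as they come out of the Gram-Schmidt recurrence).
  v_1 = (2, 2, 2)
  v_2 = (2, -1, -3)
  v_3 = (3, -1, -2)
Orthogonal basis:
  u_1 = (2, 2, 2)
  u_2 = (8/3, -1/3, -7/3)
  u_3 = (5/19, -25/38, 15/38)

Apply the Gram-Schmidt recurrence
  u_1 = v_1
  u_i = v_i − Σ_{j<i} ((v_i · u_j) / (u_j · u_j)) · u_j.

Step by step this gives:
  u_1 = (2, 2, 2)
  u_2 = (8/3, -1/3, -7/3)
  u_3 = (5/19, -25/38, 15/38)

Orthogonality check:
  u_2 · u_1 = 0 (should be 0)
  u_3 · u_1 = 0 (should be 0)
  u_3 · u_2 = 0 (should be 0)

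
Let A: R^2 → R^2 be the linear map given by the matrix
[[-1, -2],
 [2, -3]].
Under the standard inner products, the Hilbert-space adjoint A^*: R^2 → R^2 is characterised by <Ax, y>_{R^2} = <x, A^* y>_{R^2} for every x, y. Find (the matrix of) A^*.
A^* = A^T =
[[-1, 2],
 [-2, -3]]

For real matrices with standard dot products, the defining identity <Ax, y> = <x, A^* y> gives (Ax)^T y = x^T (A^*) y, i.e. x^T A^T y = x^T (A^*) y. Since this holds for all x, y, we must have A^* = A^T. Therefore
A^* =
[[-1, 2],
 [-2, -3]].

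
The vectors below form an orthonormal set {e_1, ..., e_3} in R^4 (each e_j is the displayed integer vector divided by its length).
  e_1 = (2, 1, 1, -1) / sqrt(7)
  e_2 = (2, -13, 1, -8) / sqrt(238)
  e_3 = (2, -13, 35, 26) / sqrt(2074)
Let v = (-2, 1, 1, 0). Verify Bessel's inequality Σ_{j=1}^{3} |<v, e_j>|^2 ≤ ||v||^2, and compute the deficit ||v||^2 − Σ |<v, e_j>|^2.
Σ |<v, e_j>|^2 = 110/61; ||v||^2 = 6; deficit = 256/61

Write each e_j = u_j / sqrt(<u_j, u_j>) where u_j is the displayed integer vector. Then <v, e_j> = <v, u_j> / sqrt(<u_j, u_j>), so |<v, e_j>|^2 = <v, u_j>^2 / <u_j, u_j>.
Coefficients: <v, e_1> = -2/sqrt(7), <v, e_2> = -16/sqrt(238), <v, e_3> = 18/sqrt(2074).
Square and sum: Σ |<v, e_j>|^2 = 110/61.
Compute ||v||^2 = v·v = 6.
Deficit = 6 − 110/61 = 256/61 ≥ 0, confirming Bessel's inequality. (The deficit equals ||v − Σ <v,e_j> e_j||^2, the squared distance from v to span{e_j}.)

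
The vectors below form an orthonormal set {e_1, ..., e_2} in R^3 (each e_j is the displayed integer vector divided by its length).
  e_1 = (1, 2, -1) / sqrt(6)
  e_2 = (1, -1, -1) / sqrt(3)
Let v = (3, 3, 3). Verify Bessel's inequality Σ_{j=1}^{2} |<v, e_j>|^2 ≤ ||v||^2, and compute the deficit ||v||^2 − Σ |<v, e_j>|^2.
Σ |<v, e_j>|^2 = 9; ||v||^2 = 27; deficit = 18

Write each e_j = u_j / sqrt(<u_j, u_j>) where u_j is the displayed integer vector. Then <v, e_j> = <v, u_j> / sqrt(<u_j, u_j>), so |<v, e_j>|^2 = <v, u_j>^2 / <u_j, u_j>.
Coefficients: <v, e_1> = 6/sqrt(6), <v, e_2> = -3/sqrt(3).
Square and sum: Σ |<v, e_j>|^2 = 9.
Compute ||v||^2 = v·v = 27.
Deficit = 27 − 9 = 18 ≥ 0, confirming Bessel's inequality. (The deficit equals ||v − Σ <v,e_j> e_j||^2, the squared distance from v to span{e_j}.)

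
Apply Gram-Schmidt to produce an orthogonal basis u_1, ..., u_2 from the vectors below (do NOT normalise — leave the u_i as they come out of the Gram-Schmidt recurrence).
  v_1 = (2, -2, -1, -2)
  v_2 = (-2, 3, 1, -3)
Orthogonal basis:
  u_1 = (2, -2, -1, -2)
  u_2 = (-16/13, 29/13, 8/13, -49/13)

Apply the Gram-Schmidt recurrence
  u_1 = v_1
  u_i = v_i − Σ_{j<i} ((v_i · u_j) / (u_j · u_j)) · u_j.

Step by step this gives:
  u_1 = (2, -2, -1, -2)
  u_2 = (-16/13, 29/13, 8/13, -49/13)

Orthogonality check:
  u_2 · u_1 = 0 (should be 0)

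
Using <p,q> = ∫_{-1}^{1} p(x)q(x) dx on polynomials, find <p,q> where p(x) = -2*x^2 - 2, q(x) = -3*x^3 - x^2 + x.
<p,q> = 32/15

Expand the product: p(x)·q(x) = 6*x^5 + 2*x^4 + 4*x^3 + 2*x^2 - 2*x.
∫_{-1}^{1} of each monomial x^k gives [2/(k+1) if k even, 0 if k odd]. Integrating term-by-term (or equivalently evaluating the antiderivative F(x) = x^6 + 2*x^5/5 + x^4 + 2*x^3/3 - x^2 at the endpoints):
  F(1) − F(−1) = 31/15 − (-1/15) = 32/15.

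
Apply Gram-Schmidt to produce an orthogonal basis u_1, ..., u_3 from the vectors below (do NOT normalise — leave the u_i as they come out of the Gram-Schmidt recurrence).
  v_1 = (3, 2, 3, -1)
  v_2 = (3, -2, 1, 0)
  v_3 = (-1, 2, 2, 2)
Orthogonal basis:
  u_1 = (3, 2, 3, -1)
  u_2 = (45/23, -62/23, -1/23, 8/23)
  u_3 = (-41/86, -7/129, 341/258, 313/129)

Apply the Gram-Schmidt recurrence
  u_1 = v_1
  u_i = v_i − Σ_{j<i} ((v_i · u_j) / (u_j · u_j)) · u_j.

Step by step this gives:
  u_1 = (3, 2, 3, -1)
  u_2 = (45/23, -62/23, -1/23, 8/23)
  u_3 = (-41/86, -7/129, 341/258, 313/129)

Orthogonality check:
  u_2 · u_1 = 0 (should be 0)
  u_3 · u_1 = 0 (should be 0)
  u_3 · u_2 = 0 (should be 0)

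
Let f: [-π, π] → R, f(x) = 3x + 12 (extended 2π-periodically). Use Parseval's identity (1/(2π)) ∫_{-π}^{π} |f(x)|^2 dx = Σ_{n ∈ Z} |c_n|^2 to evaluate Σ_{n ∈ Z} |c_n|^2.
Σ |c_n|^2 = 3π^2 + 144

Expand and integrate term by term over [-π, π]:
  ∫ (3x)^2 dx = 9·(2π^3/3); ∫ 2·3·(12)·x dx = 0 (odd integrand); ∫ 12^2 dx = 144·2π.
So (1/(2π)) ∫_{-π}^{π} (3x + 12)^2 dx = 9π^2/3 + 144 = 3π^2 + 144.
Parseval ⇒ Σ |c_n|^2 = 3π^2 + 144.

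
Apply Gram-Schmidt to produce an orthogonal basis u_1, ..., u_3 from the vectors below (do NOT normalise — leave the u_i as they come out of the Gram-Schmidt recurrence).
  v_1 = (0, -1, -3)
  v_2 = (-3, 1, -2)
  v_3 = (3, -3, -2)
Orthogonal basis:
  u_1 = (0, -1, -3)
  u_2 = (-3, 3/2, -1/2)
  u_3 = (-6/23, -54/115, 18/115)

Apply the Gram-Schmidt recurrence
  u_1 = v_1
  u_i = v_i − Σ_{j<i} ((v_i · u_j) / (u_j · u_j)) · u_j.

Step by step this gives:
  u_1 = (0, -1, -3)
  u_2 = (-3, 3/2, -1/2)
  u_3 = (-6/23, -54/115, 18/115)

Orthogonality check:
  u_2 · u_1 = 0 (should be 0)
  u_3 · u_1 = 0 (should be 0)
  u_3 · u_2 = 0 (should be 0)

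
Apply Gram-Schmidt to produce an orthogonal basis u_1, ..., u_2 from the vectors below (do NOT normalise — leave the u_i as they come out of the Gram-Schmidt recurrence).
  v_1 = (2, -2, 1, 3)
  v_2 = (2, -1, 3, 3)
Orthogonal basis:
  u_1 = (2, -2, 1, 3)
  u_2 = (0, 1, 2, 0)

Apply the Gram-Schmidt recurrence
  u_1 = v_1
  u_i = v_i − Σ_{j<i} ((v_i · u_j) / (u_j · u_j)) · u_j.

Step by step this gives:
  u_1 = (2, -2, 1, 3)
  u_2 = (0, 1, 2, 0)

Orthogonality check:
  u_2 · u_1 = 0 (should be 0)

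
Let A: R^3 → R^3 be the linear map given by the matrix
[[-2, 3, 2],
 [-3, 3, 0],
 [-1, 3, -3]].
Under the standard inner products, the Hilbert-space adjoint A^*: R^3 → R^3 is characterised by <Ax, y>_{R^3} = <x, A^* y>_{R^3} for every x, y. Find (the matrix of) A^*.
A^* = A^T =
[[-2, -3, -1],
 [3, 3, 3],
 [2, 0, -3]]

For real matrices with standard dot products, the defining identity <Ax, y> = <x, A^* y> gives (Ax)^T y = x^T (A^*) y, i.e. x^T A^T y = x^T (A^*) y. Since this holds for all x, y, we must have A^* = A^T. Therefore
A^* =
[[-2, -3, -1],
 [3, 3, 3],
 [2, 0, -3]].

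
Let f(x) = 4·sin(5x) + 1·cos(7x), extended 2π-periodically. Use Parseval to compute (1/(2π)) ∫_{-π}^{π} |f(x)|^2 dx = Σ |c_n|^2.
Σ |c_n|^2 = 17/2

Expand |f|^2 and use orthogonality of {sin(nx), cos(mx)} on [-π, π]:
  ∫_{-π}^{π} sin(nx)^2 dx = π, ∫ cos(mx)^2 dx = π, and cross terms integrate to 0.
So ∫_{-π}^{π} f(x)^2 dx = 4^2 · π + 1^2 · π = (16 + 1)π.
Divide by 2π: (16 + 1)/2 = 17/2.
By Parseval, this equals Σ |c_n|^2.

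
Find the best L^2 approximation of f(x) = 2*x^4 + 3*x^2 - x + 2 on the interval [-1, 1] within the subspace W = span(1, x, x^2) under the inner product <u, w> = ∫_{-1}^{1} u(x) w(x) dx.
g(x) = 33*x^2/7 - x + 64/35

The best approximation g ∈ W is the orthogonal projection of f onto W. Writing g = a_0 + a_1 x + a_2 x^2, the coefficients solve the normal equations G · a = b where
  G_{ij} = <φ_i, φ_j> and b_i = <f, φ_i>, with φ_0 = 1, φ_1 = x, φ_2 = x^2.
G =
  [2, 0, 2/3]
  [0, 2/3, 0]
  [2/3, 0, 2/5],
b = (34/5, -2/3, 326/105).
Solving gives a_0 = 64/35, a_1 = -1, a_2 = 33/7, so
  g(x) = 33*x^2/7 - x + 64/35.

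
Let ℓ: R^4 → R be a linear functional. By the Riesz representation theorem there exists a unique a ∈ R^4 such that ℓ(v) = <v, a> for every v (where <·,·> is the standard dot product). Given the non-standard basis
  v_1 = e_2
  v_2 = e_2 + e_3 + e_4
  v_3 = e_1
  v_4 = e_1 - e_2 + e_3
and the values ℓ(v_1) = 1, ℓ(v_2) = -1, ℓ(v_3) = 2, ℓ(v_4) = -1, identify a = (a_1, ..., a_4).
a = (2, 1, -2, 0)

Write a = (a_1, ..., a_4) in the standard basis. For each basis vector v_i, ℓ(v_i) = <v_i, a> is a linear equation in the a_j's. Collect the n equations into a matrix system V a = ℓ, where row i of V is v_i (expressed in the standard basis). Since V is invertible (lower-triangular with 1s on the diagonal, up to permutation), solve by back-substitution:
  V =
[[0, 1, 0, 0],
 [0, 1, 1, 1],
 [1, 0, 0, 0],
 [1, -1, 1, 0]]
  V a = (1, -1, 2, -1)
Solving gives a = (2, 1, -2, 0).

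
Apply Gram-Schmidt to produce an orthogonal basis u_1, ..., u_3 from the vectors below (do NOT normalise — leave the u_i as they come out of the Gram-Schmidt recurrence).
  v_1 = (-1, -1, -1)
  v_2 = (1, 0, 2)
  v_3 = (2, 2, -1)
Orthogonal basis:
  u_1 = (-1, -1, -1)
  u_2 = (0, -1, 1)
  u_3 = (1, -1/2, -1/2)

Apply the Gram-Schmidt recurrence
  u_1 = v_1
  u_i = v_i − Σ_{j<i} ((v_i · u_j) / (u_j · u_j)) · u_j.

Step by step this gives:
  u_1 = (-1, -1, -1)
  u_2 = (0, -1, 1)
  u_3 = (1, -1/2, -1/2)

Orthogonality check:
  u_2 · u_1 = 0 (should be 0)
  u_3 · u_1 = 0 (should be 0)
  u_3 · u_2 = 0 (should be 0)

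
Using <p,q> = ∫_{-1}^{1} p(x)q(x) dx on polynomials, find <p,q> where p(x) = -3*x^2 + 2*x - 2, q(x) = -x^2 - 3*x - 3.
<p,q> = 248/15

Expand the product: p(x)·q(x) = 3*x^4 + 7*x^3 + 5*x^2 + 6.
∫_{-1}^{1} of each monomial x^k gives [2/(k+1) if k even, 0 if k odd]. Integrating term-by-term (or equivalently evaluating the antiderivative F(x) = 3*x^5/5 + 7*x^4/4 + 5*x^3/3 + 6*x at the endpoints):
  F(1) − F(−1) = 601/60 − (-391/60) = 248/15.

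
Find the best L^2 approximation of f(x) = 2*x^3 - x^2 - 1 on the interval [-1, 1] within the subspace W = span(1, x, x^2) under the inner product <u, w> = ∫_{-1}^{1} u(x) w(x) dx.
g(x) = -x^2 + 6*x/5 - 1

The best approximation g ∈ W is the orthogonal projection of f onto W. Writing g = a_0 + a_1 x + a_2 x^2, the coefficients solve the normal equations G · a = b where
  G_{ij} = <φ_i, φ_j> and b_i = <f, φ_i>, with φ_0 = 1, φ_1 = x, φ_2 = x^2.
G =
  [2, 0, 2/3]
  [0, 2/3, 0]
  [2/3, 0, 2/5],
b = (-8/3, 4/5, -16/15).
Solving gives a_0 = -1, a_1 = 6/5, a_2 = -1, so
  g(x) = -x^2 + 6*x/5 - 1.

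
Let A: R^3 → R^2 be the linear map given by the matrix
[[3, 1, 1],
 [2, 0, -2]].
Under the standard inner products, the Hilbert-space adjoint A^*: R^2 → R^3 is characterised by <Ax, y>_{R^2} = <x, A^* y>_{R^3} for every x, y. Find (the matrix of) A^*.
A^* = A^T =
[[3, 2],
 [1, 0],
 [1, -2]]

For real matrices with standard dot products, the defining identity <Ax, y> = <x, A^* y> gives (Ax)^T y = x^T (A^*) y, i.e. x^T A^T y = x^T (A^*) y. Since this holds for all x, y, we must have A^* = A^T. Therefore
A^* =
[[3, 2],
 [1, 0],
 [1, -2]].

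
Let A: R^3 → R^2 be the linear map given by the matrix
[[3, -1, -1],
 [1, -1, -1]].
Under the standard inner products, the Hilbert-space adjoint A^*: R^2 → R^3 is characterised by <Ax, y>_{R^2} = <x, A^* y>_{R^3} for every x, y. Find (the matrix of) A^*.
A^* = A^T =
[[3, 1],
 [-1, -1],
 [-1, -1]]

For real matrices with standard dot products, the defining identity <Ax, y> = <x, A^* y> gives (Ax)^T y = x^T (A^*) y, i.e. x^T A^T y = x^T (A^*) y. Since this holds for all x, y, we must have A^* = A^T. Therefore
A^* =
[[3, 1],
 [-1, -1],
 [-1, -1]].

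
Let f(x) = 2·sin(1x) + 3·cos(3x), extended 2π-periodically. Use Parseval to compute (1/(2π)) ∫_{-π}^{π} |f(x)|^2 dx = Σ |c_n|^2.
Σ |c_n|^2 = 13/2

Expand |f|^2 and use orthogonality of {sin(nx), cos(mx)} on [-π, π]:
  ∫_{-π}^{π} sin(nx)^2 dx = π, ∫ cos(mx)^2 dx = π, and cross terms integrate to 0.
So ∫_{-π}^{π} f(x)^2 dx = 2^2 · π + 3^2 · π = (4 + 9)π.
Divide by 2π: (4 + 9)/2 = 13/2.
By Parseval, this equals Σ |c_n|^2.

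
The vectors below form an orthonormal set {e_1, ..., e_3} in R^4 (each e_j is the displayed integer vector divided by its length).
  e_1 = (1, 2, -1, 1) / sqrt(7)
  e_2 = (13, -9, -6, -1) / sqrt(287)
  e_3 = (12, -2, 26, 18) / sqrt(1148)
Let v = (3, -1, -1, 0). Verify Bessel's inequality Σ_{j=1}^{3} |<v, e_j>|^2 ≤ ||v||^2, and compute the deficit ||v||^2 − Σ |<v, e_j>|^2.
Σ |<v, e_j>|^2 = 76/7; ||v||^2 = 11; deficit = 1/7

Write each e_j = u_j / sqrt(<u_j, u_j>) where u_j is the displayed integer vector. Then <v, e_j> = <v, u_j> / sqrt(<u_j, u_j>), so |<v, e_j>|^2 = <v, u_j>^2 / <u_j, u_j>.
Coefficients: <v, e_1> = 2/sqrt(7), <v, e_2> = 54/sqrt(287), <v, e_3> = 12/sqrt(1148).
Square and sum: Σ |<v, e_j>|^2 = 76/7.
Compute ||v||^2 = v·v = 11.
Deficit = 11 − 76/7 = 1/7 ≥ 0, confirming Bessel's inequality. (The deficit equals ||v − Σ <v,e_j> e_j||^2, the squared distance from v to span{e_j}.)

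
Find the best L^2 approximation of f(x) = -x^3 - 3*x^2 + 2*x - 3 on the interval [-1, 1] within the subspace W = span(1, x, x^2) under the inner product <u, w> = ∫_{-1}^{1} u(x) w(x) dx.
g(x) = -3*x^2 + 7*x/5 - 3

The best approximation g ∈ W is the orthogonal projection of f onto W. Writing g = a_0 + a_1 x + a_2 x^2, the coefficients solve the normal equations G · a = b where
  G_{ij} = <φ_i, φ_j> and b_i = <f, φ_i>, with φ_0 = 1, φ_1 = x, φ_2 = x^2.
G =
  [2, 0, 2/3]
  [0, 2/3, 0]
  [2/3, 0, 2/5],
b = (-8, 14/15, -16/5).
Solving gives a_0 = -3, a_1 = 7/5, a_2 = -3, so
  g(x) = -3*x^2 + 7*x/5 - 3.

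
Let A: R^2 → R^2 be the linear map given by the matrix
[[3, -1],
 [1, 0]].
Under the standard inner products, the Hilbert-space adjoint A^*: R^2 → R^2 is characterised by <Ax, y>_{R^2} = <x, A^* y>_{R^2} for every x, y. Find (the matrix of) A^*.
A^* = A^T =
[[3, 1],
 [-1, 0]]

For real matrices with standard dot products, the defining identity <Ax, y> = <x, A^* y> gives (Ax)^T y = x^T (A^*) y, i.e. x^T A^T y = x^T (A^*) y. Since this holds for all x, y, we must have A^* = A^T. Therefore
A^* =
[[3, 1],
 [-1, 0]].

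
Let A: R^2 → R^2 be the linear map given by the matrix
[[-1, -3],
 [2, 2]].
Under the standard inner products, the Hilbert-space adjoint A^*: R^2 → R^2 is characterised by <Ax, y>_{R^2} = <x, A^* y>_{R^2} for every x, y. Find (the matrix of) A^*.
A^* = A^T =
[[-1, 2],
 [-3, 2]]

For real matrices with standard dot products, the defining identity <Ax, y> = <x, A^* y> gives (Ax)^T y = x^T (A^*) y, i.e. x^T A^T y = x^T (A^*) y. Since this holds for all x, y, we must have A^* = A^T. Therefore
A^* =
[[-1, 2],
 [-3, 2]].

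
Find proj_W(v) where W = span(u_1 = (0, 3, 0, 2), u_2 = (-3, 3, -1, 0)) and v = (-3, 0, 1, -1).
proj_W(v) = (-183/83, 18/83, -61/83, -110/83)

Set up U = [u_1 | ... | u_2] ∈ R^(4×2). The projector onto W = col(U) is P = U (U^T U)^(-1) U^T.
Compute U^T U =
  [13, 9]
  [9, 19],
and U^T v = (-2, 8).
Solve U^T U · c = U^T v for the coefficients: c = (-55/83, 61/83). The projection is proj_W(v) = U c.
Check: (v - proj_W(v)) · u_1 = 0  (should be 0).
Check: (v - proj_W(v)) · u_2 = 0  (should be 0).
Result: proj_W(v) = (-183/83, 18/83, -61/83, -110/83).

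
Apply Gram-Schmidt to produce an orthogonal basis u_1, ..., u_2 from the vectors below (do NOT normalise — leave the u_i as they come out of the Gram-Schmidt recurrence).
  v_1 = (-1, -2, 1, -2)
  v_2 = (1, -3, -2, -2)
Orthogonal basis:
  u_1 = (-1, -2, 1, -2)
  u_2 = (17/10, -8/5, -27/10, -3/5)

Apply the Gram-Schmidt recurrence
  u_1 = v_1
  u_i = v_i − Σ_{j<i} ((v_i · u_j) / (u_j · u_j)) · u_j.

Step by step this gives:
  u_1 = (-1, -2, 1, -2)
  u_2 = (17/10, -8/5, -27/10, -3/5)

Orthogonality check:
  u_2 · u_1 = 0 (should be 0)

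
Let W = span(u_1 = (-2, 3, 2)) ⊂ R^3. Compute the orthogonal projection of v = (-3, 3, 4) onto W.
proj_W(v) = (-46/17, 69/17, 46/17)

Set up U = [u_1 | ... | u_1] ∈ R^(3×1). The projector onto W = col(U) is P = U (U^T U)^(-1) U^T.
Compute U^T U =
  [17],
and U^T v = (23).
Solve U^T U · c = U^T v for the coefficients: c = (23/17). The projection is proj_W(v) = U c.
Check: (v - proj_W(v)) · u_1 = 0  (should be 0).
Result: proj_W(v) = (-46/17, 69/17, 46/17).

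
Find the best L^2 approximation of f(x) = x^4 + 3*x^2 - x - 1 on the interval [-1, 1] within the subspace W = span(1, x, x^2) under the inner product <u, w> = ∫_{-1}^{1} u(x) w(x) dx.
g(x) = 27*x^2/7 - x - 38/35

The best approximation g ∈ W is the orthogonal projection of f onto W. Writing g = a_0 + a_1 x + a_2 x^2, the coefficients solve the normal equations G · a = b where
  G_{ij} = <φ_i, φ_j> and b_i = <f, φ_i>, with φ_0 = 1, φ_1 = x, φ_2 = x^2.
G =
  [2, 0, 2/3]
  [0, 2/3, 0]
  [2/3, 0, 2/5],
b = (2/5, -2/3, 86/105).
Solving gives a_0 = -38/35, a_1 = -1, a_2 = 27/7, so
  g(x) = 27*x^2/7 - x - 38/35.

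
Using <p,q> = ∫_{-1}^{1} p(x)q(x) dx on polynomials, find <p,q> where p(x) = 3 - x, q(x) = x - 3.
<p,q> = -56/3

Expand the product: p(x)·q(x) = -x^2 + 6*x - 9.
∫_{-1}^{1} of each monomial x^k gives [2/(k+1) if k even, 0 if k odd]. Integrating term-by-term (or equivalently evaluating the antiderivative F(x) = -x^3/3 + 3*x^2 - 9*x at the endpoints):
  F(1) − F(−1) = -19/3 − (37/3) = -56/3.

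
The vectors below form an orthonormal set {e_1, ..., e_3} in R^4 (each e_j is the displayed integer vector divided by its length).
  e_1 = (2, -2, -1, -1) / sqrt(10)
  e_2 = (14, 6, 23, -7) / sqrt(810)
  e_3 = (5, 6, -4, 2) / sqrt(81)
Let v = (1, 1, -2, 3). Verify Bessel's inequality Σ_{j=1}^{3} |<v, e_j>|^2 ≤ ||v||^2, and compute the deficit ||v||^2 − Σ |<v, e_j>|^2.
Σ |<v, e_j>|^2 = 854/81; ||v||^2 = 15; deficit = 361/81

Write each e_j = u_j / sqrt(<u_j, u_j>) where u_j is the displayed integer vector. Then <v, e_j> = <v, u_j> / sqrt(<u_j, u_j>), so |<v, e_j>|^2 = <v, u_j>^2 / <u_j, u_j>.
Coefficients: <v, e_1> = -1/sqrt(10), <v, e_2> = -47/sqrt(810), <v, e_3> = 25/sqrt(81).
Square and sum: Σ |<v, e_j>|^2 = 854/81.
Compute ||v||^2 = v·v = 15.
Deficit = 15 − 854/81 = 361/81 ≥ 0, confirming Bessel's inequality. (The deficit equals ||v − Σ <v,e_j> e_j||^2, the squared distance from v to span{e_j}.)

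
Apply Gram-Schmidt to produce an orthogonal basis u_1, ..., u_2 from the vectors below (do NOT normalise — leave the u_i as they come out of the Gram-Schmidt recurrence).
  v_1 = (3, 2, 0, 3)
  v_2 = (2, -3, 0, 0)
Orthogonal basis:
  u_1 = (3, 2, 0, 3)
  u_2 = (2, -3, 0, 0)

Apply the Gram-Schmidt recurrence
  u_1 = v_1
  u_i = v_i − Σ_{j<i} ((v_i · u_j) / (u_j · u_j)) · u_j.

Step by step this gives:
  u_1 = (3, 2, 0, 3)
  u_2 = (2, -3, 0, 0)

Orthogonality check:
  u_2 · u_1 = 0 (should be 0)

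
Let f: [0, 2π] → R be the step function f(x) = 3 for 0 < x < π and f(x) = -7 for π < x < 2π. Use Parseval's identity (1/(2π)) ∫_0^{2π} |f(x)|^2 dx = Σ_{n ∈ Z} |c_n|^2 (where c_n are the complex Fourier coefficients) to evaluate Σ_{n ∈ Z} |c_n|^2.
Σ |c_n|^2 = 29

Parseval equates the L^2 energy of f (normalised by 1/(2π)) with the ℓ^2 sum of its Fourier coefficients: (1/(2π)) ∫_0^{2π} |f|^2 = Σ |c_n|^2.
Compute the left side: (1/(2π)) [∫_0^π 3^2 dx + ∫_π^{2π} (-7)^2 dx] = (1/(2π)) · (9π + 49π) = (9 + 49)/2 = 29.
So Σ_{n ∈ Z} |c_n|^2 = 29.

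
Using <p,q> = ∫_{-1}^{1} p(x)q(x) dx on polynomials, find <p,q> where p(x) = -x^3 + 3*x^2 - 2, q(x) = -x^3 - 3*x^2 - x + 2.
<p,q> = -102/35

Expand the product: p(x)·q(x) = x^6 - 8*x^4 - 3*x^3 + 12*x^2 + 2*x - 4.
∫_{-1}^{1} of each monomial x^k gives [2/(k+1) if k even, 0 if k odd]. Integrating term-by-term (or equivalently evaluating the antiderivative F(x) = x^7/7 - 8*x^5/5 - 3*x^4/4 + 4*x^3 + x^2 - 4*x at the endpoints):
  F(1) − F(−1) = -169/140 − (239/140) = -102/35.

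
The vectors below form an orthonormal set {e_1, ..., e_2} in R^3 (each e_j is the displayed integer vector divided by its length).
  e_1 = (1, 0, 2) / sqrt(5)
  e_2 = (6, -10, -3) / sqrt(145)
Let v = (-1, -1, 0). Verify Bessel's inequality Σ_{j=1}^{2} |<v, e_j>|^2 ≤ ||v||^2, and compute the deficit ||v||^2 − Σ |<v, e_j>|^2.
Σ |<v, e_j>|^2 = 9/29; ||v||^2 = 2; deficit = 49/29

Write each e_j = u_j / sqrt(<u_j, u_j>) where u_j is the displayed integer vector. Then <v, e_j> = <v, u_j> / sqrt(<u_j, u_j>), so |<v, e_j>|^2 = <v, u_j>^2 / <u_j, u_j>.
Coefficients: <v, e_1> = -1/sqrt(5), <v, e_2> = 4/sqrt(145).
Square and sum: Σ |<v, e_j>|^2 = 9/29.
Compute ||v||^2 = v·v = 2.
Deficit = 2 − 9/29 = 49/29 ≥ 0, confirming Bessel's inequality. (The deficit equals ||v − Σ <v,e_j> e_j||^2, the squared distance from v to span{e_j}.)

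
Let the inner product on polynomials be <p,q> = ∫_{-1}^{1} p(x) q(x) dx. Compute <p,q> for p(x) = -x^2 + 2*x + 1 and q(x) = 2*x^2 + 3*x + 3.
<p,q> = 128/15

Expand the product: p(x)·q(x) = -2*x^4 + x^3 + 5*x^2 + 9*x + 3.
∫_{-1}^{1} of each monomial x^k gives [2/(k+1) if k even, 0 if k odd]. Integrating term-by-term (or equivalently evaluating the antiderivative F(x) = -2*x^5/5 + x^4/4 + 5*x^3/3 + 9*x^2/2 + 3*x at the endpoints):
  F(1) − F(−1) = 541/60 − (29/60) = 128/15.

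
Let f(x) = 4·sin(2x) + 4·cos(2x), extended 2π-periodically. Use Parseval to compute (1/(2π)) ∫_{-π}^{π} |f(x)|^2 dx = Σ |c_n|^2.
Σ |c_n|^2 = 16

Expand |f|^2 and use orthogonality of {sin(nx), cos(mx)} on [-π, π]:
  ∫_{-π}^{π} sin(nx)^2 dx = π, ∫ cos(mx)^2 dx = π, and cross terms integrate to 0.
So ∫_{-π}^{π} f(x)^2 dx = 4^2 · π + 4^2 · π = (16 + 16)π.
Divide by 2π: (16 + 16)/2 = 16.
By Parseval, this equals Σ |c_n|^2.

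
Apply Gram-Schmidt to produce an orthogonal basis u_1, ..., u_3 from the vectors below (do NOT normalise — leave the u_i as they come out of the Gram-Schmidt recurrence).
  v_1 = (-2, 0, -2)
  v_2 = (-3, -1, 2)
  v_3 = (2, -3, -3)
Orthogonal basis:
  u_1 = (-2, 0, -2)
  u_2 = (-5/2, -1, 5/2)
  u_3 = (20/27, -100/27, -20/27)

Apply the Gram-Schmidt recurrence
  u_1 = v_1
  u_i = v_i − Σ_{j<i} ((v_i · u_j) / (u_j · u_j)) · u_j.

Step by step this gives:
  u_1 = (-2, 0, -2)
  u_2 = (-5/2, -1, 5/2)
  u_3 = (20/27, -100/27, -20/27)

Orthogonality check:
  u_2 · u_1 = 0 (should be 0)
  u_3 · u_1 = 0 (should be 0)
  u_3 · u_2 = 0 (should be 0)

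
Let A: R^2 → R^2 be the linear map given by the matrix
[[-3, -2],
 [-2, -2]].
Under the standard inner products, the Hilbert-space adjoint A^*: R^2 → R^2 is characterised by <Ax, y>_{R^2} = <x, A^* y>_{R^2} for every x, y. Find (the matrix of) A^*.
A^* = A^T =
[[-3, -2],
 [-2, -2]]

For real matrices with standard dot products, the defining identity <Ax, y> = <x, A^* y> gives (Ax)^T y = x^T (A^*) y, i.e. x^T A^T y = x^T (A^*) y. Since this holds for all x, y, we must have A^* = A^T. Therefore
A^* =
[[-3, -2],
 [-2, -2]].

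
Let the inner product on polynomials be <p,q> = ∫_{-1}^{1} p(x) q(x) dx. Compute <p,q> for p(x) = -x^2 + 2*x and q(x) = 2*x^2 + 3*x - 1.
<p,q> = 58/15

Expand the product: p(x)·q(x) = -2*x^4 + x^3 + 7*x^2 - 2*x.
∫_{-1}^{1} of each monomial x^k gives [2/(k+1) if k even, 0 if k odd]. Integrating term-by-term (or equivalently evaluating the antiderivative F(x) = -2*x^5/5 + x^4/4 + 7*x^3/3 - x^2 at the endpoints):
  F(1) − F(−1) = 71/60 − (-161/60) = 58/15.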